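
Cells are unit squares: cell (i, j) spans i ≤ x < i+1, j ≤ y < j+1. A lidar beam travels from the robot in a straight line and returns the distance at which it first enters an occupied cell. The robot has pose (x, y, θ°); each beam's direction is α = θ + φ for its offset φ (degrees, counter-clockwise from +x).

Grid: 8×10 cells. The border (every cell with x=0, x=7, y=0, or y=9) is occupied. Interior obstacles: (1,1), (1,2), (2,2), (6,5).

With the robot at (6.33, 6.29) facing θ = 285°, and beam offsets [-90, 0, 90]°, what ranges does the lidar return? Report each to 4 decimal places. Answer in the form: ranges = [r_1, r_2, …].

ranges = [5.5180, 0.3002, 0.6936]

beam 1: φ=-90°, α=195°
  d=(-0.9659,-0.2588)  start (6,6)  tX=0.3416 tY=1.1205  stride 1/|dx|=1.0353 1/|dy|=3.8637
    cross x-line → (5,6), t=0.3416
    cross y-line → (5,5), t=1.1205
    cross x-line → (4,5), t=1.3769
    cross x-line → (3,5), t=2.4122
    cross x-line → (2,5), t=3.4475
    cross x-line → (1,5), t=4.4827
    cross y-line → (1,4), t=4.9842
    cross x-line → (0,4), t=5.5180 (wall)
  → r_1 = 5.5180
beam 2: φ=0°, α=285°
  d=(0.2588,-0.9659)  start (6,6)  tX=2.5887 tY=0.3002  stride 1/|dx|=3.8637 1/|dy|=1.0353
    cross y-line → (6,5), t=0.3002 (wall)
  → r_2 = 0.3002
beam 3: φ=90°, α=15°
  d=(0.9659,0.2588)  start (6,6)  tX=0.6936 tY=2.7432  stride 1/|dx|=1.0353 1/|dy|=3.8637
    cross x-line → (7,6), t=0.6936 (wall)
  → r_3 = 0.6936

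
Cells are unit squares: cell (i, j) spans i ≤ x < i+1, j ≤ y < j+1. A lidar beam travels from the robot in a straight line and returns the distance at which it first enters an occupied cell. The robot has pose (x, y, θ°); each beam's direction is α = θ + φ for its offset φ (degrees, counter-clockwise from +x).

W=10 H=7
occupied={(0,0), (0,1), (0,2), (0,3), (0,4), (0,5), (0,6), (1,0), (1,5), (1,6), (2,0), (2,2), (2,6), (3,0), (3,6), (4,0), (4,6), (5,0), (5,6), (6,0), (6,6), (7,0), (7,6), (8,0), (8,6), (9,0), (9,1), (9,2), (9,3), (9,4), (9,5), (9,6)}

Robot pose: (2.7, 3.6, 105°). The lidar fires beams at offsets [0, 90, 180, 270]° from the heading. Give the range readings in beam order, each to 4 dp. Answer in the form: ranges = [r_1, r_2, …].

ranges = [2.4847, 1.7600, 0.6212, 6.5222]

beam 1: φ=0°, α=105°
  cosα=-0.2588 sinα=0.9659 | (2,3) | tMaxX 2.7046 tMaxY 0.4141 | tΔX 3.8637 tΔY 1.0353
    t=0.4141 [y] (2,4)
    t=1.4494 [y] (2,5)
    t=2.4847 [y] (2,6) — stop
  → r_1 = 2.4847
beam 2: φ=90°, α=195°
  cosα=-0.9659 sinα=-0.2588 | (2,3) | tMaxX 0.7247 tMaxY 2.3182 | tΔX 1.0353 tΔY 3.8637
    t=0.7247 [x] (1,3)
    t=1.7600 [x] (0,3) — stop
  → r_2 = 1.7600
beam 3: φ=180°, α=285°
  cosα=0.2588 sinα=-0.9659 | (2,3) | tMaxX 1.1591 tMaxY 0.6212 | tΔX 3.8637 tΔY 1.0353
    t=0.6212 [y] (2,2) — stop
  → r_3 = 0.6212
beam 4: φ=270°, α=15°
  cosα=0.9659 sinα=0.2588 | (2,3) | tMaxX 0.3106 tMaxY 1.5455 | tΔX 1.0353 tΔY 3.8637
    t=0.3106 [x] (3,3)
    t=1.3459 [x] (4,3)
    t=1.5455 [y] (4,4)
    t=2.3811 [x] (5,4)
    t=3.4164 [x] (6,4)
    t=4.4517 [x] (7,4)
    t=5.4092 [y] (7,5)
    t=5.4870 [x] (8,5)
    t=6.5222 [x] (9,5) — stop
  → r_4 = 6.5222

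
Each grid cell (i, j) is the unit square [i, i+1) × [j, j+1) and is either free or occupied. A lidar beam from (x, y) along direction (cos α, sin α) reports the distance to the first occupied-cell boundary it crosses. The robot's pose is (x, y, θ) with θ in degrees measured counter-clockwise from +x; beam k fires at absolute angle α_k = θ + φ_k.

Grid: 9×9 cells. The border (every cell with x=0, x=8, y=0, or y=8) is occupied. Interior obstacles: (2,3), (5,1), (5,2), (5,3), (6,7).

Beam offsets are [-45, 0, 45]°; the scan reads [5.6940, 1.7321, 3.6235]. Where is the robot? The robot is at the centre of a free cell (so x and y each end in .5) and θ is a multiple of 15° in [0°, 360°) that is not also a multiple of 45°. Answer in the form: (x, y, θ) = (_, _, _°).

The pose lattice has 44·16 = 704 candidates. Test each by forward raycasting.
  (3.5, 7.5, 120°): beam 1 = 0.5176 ≠ 5.6940 ✗
  (6.5, 6.5, 285°): beam 1 = 2.8868 ≠ 5.6940 ✗
  (4.5, 3.5, 75°): beam 1 = 0.5774 ≠ 5.6940 ✗
  (2.5, 6.5, 150°): beam 1 = 1.5529 ≠ 5.6940 ✗
  …
  (4.5, 2.5, 150°): r_1=5.6940, r_2=1.7321, r_3=3.6235 — all match ✓
Unique over the lattice → pose = (4.5, 2.5, 150°).

(x, y, θ) = (4.5, 2.5, 150°)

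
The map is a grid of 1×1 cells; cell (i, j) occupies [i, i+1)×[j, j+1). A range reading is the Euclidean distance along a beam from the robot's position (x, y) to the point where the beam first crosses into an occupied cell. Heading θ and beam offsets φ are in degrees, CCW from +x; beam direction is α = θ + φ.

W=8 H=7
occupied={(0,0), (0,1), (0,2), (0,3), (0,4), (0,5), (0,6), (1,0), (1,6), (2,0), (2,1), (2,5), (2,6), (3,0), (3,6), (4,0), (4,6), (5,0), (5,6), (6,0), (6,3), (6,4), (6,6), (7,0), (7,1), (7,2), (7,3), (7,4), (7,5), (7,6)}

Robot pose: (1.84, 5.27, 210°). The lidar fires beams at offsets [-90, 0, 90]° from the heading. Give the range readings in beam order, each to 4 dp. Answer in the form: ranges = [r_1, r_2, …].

ranges = [0.8429, 0.9699, 4.9306]

beam 1: φ=-90°, α=120°
  d=(-0.5000,0.8660)  start (1,5)  tX=1.6800 tY=0.8429  stride 1/|dx|=2.0000 1/|dy|=1.1547
    cross y-line → (1,6), t=0.8429 (wall)
  → r_1 = 0.8429
beam 2: φ=0°, α=210°
  d=(-0.8660,-0.5000)  start (1,5)  tX=0.9699 tY=0.5400  stride 1/|dx|=1.1547 1/|dy|=2.0000
    cross y-line → (1,4), t=0.5400
    cross x-line → (0,4), t=0.9699 (wall)
  → r_2 = 0.9699
beam 3: φ=90°, α=300°
  d=(0.5000,-0.8660)  start (1,5)  tX=0.3200 tY=0.3118  stride 1/|dx|=2.0000 1/|dy|=1.1547
    cross y-line → (1,4), t=0.3118
    cross x-line → (2,4), t=0.3200
    cross y-line → (2,3), t=1.4665
    cross x-line → (3,3), t=2.3200
    cross y-line → (3,2), t=2.6212
    cross y-line → (3,1), t=3.7759
    cross x-line → (4,1), t=4.3200
    cross y-line → (4,0), t=4.9306 (wall)
  → r_3 = 4.9306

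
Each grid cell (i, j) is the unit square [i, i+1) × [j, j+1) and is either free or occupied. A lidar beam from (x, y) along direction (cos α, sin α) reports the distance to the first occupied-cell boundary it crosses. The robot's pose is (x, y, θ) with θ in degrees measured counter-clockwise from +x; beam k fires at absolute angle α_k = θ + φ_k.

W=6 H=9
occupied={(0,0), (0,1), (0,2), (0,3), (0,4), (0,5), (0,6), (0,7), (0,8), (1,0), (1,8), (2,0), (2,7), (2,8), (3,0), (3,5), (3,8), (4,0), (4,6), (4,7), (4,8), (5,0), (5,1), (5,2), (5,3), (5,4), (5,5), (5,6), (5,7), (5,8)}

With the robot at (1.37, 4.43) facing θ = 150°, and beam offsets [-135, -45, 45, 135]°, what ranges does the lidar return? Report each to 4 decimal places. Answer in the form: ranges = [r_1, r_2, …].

ranges = [2.2023, 1.4296, 0.3831, 3.5510]

beam 1: φ=-135°, α=15°
  dir = (cos 15°, sin 15°) = (0.9659, 0.2588); from cell (1,4)
  next x-line at t=0.6522, next y-line at t=2.2023; Δt_x=1.0353, Δt_y=3.8637
    x: enter (2,4) at t=0.6522
    x: enter (3,4) at t=1.6875
    y: enter (3,5) at t=2.2023 ← occupied
  → r_1 = 2.2023
beam 2: φ=-45°, α=105°
  dir = (cos 105°, sin 105°) = (-0.2588, 0.9659); from cell (1,4)
  next x-line at t=1.4296, next y-line at t=0.5901; Δt_x=3.8637, Δt_y=1.0353
    y: enter (1,5) at t=0.5901
    x: enter (0,5) at t=1.4296 ← occupied
  → r_2 = 1.4296
beam 3: φ=45°, α=195°
  dir = (cos 195°, sin 195°) = (-0.9659, -0.2588); from cell (1,4)
  next x-line at t=0.3831, next y-line at t=1.6614; Δt_x=1.0353, Δt_y=3.8637
    x: enter (0,4) at t=0.3831 ← occupied
  → r_3 = 0.3831
beam 4: φ=135°, α=285°
  dir = (cos 285°, sin 285°) = (0.2588, -0.9659); from cell (1,4)
  next x-line at t=2.4341, next y-line at t=0.4452; Δt_x=3.8637, Δt_y=1.0353
    y: enter (1,3) at t=0.4452
    y: enter (1,2) at t=1.4804
    x: enter (2,2) at t=2.4341
    y: enter (2,1) at t=2.5157
    y: enter (2,0) at t=3.5510 ← occupied
  → r_4 = 3.5510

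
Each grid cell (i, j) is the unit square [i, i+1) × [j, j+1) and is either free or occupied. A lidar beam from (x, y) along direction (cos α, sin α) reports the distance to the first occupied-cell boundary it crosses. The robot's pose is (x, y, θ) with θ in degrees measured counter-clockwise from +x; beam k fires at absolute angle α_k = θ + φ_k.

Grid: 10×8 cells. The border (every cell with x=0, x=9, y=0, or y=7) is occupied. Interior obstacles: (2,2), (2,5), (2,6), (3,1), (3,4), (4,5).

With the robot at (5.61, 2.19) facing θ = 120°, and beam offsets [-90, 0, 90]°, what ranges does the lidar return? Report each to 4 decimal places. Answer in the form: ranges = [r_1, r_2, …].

ranges = [3.9144, 3.2200, 1.8591]

beam 1: φ=-90°, α=30°
  dir = (cos 30°, sin 30°) = (0.8660, 0.5000); from cell (5,2)
  next x-line at t=0.4503, next y-line at t=1.6200; Δt_x=1.1547, Δt_y=2.0000
    x: enter (6,2) at t=0.4503
    x: enter (7,2) at t=1.6050
    y: enter (7,3) at t=1.6200
    x: enter (8,3) at t=2.7597
    y: enter (8,4) at t=3.6200
    x: enter (9,4) at t=3.9144 ← occupied
  → r_1 = 3.9144
beam 2: φ=0°, α=120°
  dir = (cos 120°, sin 120°) = (-0.5000, 0.8660); from cell (5,2)
  next x-line at t=1.2200, next y-line at t=0.9353; Δt_x=2.0000, Δt_y=1.1547
    y: enter (5,3) at t=0.9353
    x: enter (4,3) at t=1.2200
    y: enter (4,4) at t=2.0900
    x: enter (3,4) at t=3.2200 ← occupied
  → r_2 = 3.2200
beam 3: φ=90°, α=210°
  dir = (cos 210°, sin 210°) = (-0.8660, -0.5000); from cell (5,2)
  next x-line at t=0.7044, next y-line at t=0.3800; Δt_x=1.1547, Δt_y=2.0000
    y: enter (5,1) at t=0.3800
    x: enter (4,1) at t=0.7044
    x: enter (3,1) at t=1.8591 ← occupied
  → r_3 = 1.8591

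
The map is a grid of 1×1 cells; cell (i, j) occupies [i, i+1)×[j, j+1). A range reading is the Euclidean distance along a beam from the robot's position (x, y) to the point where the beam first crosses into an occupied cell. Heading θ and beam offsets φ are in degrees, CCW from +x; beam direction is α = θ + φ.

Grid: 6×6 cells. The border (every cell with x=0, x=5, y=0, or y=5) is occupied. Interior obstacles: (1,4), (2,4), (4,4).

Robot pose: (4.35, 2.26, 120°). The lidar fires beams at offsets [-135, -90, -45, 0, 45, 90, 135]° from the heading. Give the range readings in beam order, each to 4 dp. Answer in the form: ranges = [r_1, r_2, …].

beam 1: φ=-135°, α=345°
  d=(0.9659,-0.2588)  start (4,2)  tX=0.6729 tY=1.0046  stride 1/|dx|=1.0353 1/|dy|=3.8637
    cross x-line → (5,2), t=0.6729 (wall)
  → r_1 = 0.6729
beam 2: φ=-90°, α=30°
  d=(0.8660,0.5000)  start (4,2)  tX=0.7506 tY=1.4800  stride 1/|dx|=1.1547 1/|dy|=2.0000
    cross x-line → (5,2), t=0.7506 (wall)
  → r_2 = 0.7506
beam 3: φ=-45°, α=75°
  d=(0.2588,0.9659)  start (4,2)  tX=2.5114 tY=0.7661  stride 1/|dx|=3.8637 1/|dy|=1.0353
    cross y-line → (4,3), t=0.7661
    cross y-line → (4,4), t=1.8014 (wall)
  → r_3 = 1.8014
beam 4: φ=0°, α=120°
  d=(-0.5000,0.8660)  start (4,2)  tX=0.7000 tY=0.8545  stride 1/|dx|=2.0000 1/|dy|=1.1547
    cross x-line → (3,2), t=0.7000
    cross y-line → (3,3), t=0.8545
    cross y-line → (3,4), t=2.0092
    cross x-line → (2,4), t=2.7000 (wall)
  → r_4 = 2.7000
beam 5: φ=45°, α=165°
  d=(-0.9659,0.2588)  start (4,2)  tX=0.3623 tY=2.8591  stride 1/|dx|=1.0353 1/|dy|=3.8637
    cross x-line → (3,2), t=0.3623
    cross x-line → (2,2), t=1.3976
    cross x-line → (1,2), t=2.4329
    cross y-line → (1,3), t=2.8591
    cross x-line → (0,3), t=3.4682 (wall)
  → r_5 = 3.4682
beam 6: φ=90°, α=210°
  d=(-0.8660,-0.5000)  start (4,2)  tX=0.4041 tY=0.5200  stride 1/|dx|=1.1547 1/|dy|=2.0000
    cross x-line → (3,2), t=0.4041
    cross y-line → (3,1), t=0.5200
    cross x-line → (2,1), t=1.5588
    cross y-line → (2,0), t=2.5200 (wall)
  → r_6 = 2.5200
beam 7: φ=135°, α=255°
  d=(-0.2588,-0.9659)  start (4,2)  tX=1.3523 tY=0.2692  stride 1/|dx|=3.8637 1/|dy|=1.0353
    cross y-line → (4,1), t=0.2692
    cross y-line → (4,0), t=1.3044 (wall)
  → r_7 = 1.3044

ranges = [0.6729, 0.7506, 1.8014, 2.7000, 3.4682, 2.5200, 1.3044]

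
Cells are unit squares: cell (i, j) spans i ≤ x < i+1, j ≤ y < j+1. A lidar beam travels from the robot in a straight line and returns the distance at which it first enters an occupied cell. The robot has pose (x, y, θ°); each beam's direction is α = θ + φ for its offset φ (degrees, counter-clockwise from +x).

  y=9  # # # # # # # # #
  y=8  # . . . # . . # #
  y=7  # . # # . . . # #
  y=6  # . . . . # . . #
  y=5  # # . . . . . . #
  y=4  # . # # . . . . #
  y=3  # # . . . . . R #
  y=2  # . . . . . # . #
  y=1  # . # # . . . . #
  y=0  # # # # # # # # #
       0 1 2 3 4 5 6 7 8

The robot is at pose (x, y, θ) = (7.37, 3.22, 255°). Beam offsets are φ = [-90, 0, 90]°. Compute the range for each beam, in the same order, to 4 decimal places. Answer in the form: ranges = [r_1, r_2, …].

beam 1: φ=-90°, α=165°
  d=(-0.9659,0.2588)  start (7,3)  tX=0.3831 tY=3.0137  stride 1/|dx|=1.0353 1/|dy|=3.8637
    cross x-line → (6,3), t=0.3831
    cross x-line → (5,3), t=1.4183
    cross x-line → (4,3), t=2.4536
    cross y-line → (4,4), t=3.0137
    cross x-line → (3,4), t=3.4889 (wall)
  → r_1 = 3.4889
beam 2: φ=0°, α=255°
  d=(-0.2588,-0.9659)  start (7,3)  tX=1.4296 tY=0.2278  stride 1/|dx|=3.8637 1/|dy|=1.0353
    cross y-line → (7,2), t=0.2278
    cross y-line → (7,1), t=1.2630
    cross x-line → (6,1), t=1.4296
    cross y-line → (6,0), t=2.2983 (wall)
  → r_2 = 2.2983
beam 3: φ=90°, α=345°
  d=(0.9659,-0.2588)  start (7,3)  tX=0.6522 tY=0.8500  stride 1/|dx|=1.0353 1/|dy|=3.8637
    cross x-line → (8,3), t=0.6522 (wall)
  → r_3 = 0.6522

ranges = [3.4889, 2.2983, 0.6522]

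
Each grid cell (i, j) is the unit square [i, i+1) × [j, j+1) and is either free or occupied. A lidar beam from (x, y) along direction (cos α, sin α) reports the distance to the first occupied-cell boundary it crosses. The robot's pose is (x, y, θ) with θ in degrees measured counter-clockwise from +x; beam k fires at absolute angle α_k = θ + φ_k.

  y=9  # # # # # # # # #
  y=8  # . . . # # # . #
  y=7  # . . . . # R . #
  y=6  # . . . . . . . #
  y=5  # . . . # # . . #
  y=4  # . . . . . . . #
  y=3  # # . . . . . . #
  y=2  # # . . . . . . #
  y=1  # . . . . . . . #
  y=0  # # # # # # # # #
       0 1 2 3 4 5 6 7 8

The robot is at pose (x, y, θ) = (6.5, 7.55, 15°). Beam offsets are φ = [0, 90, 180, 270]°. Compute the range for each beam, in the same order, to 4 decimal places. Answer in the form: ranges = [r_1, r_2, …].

ranges = [1.5529, 0.4659, 0.5176, 5.7956]

beam 1: φ=0°, α=15°
  cosα=0.9659 sinα=0.2588 | (6,7) | tMaxX 0.5176 tMaxY 1.7387 | tΔX 1.0353 tΔY 3.8637
    t=0.5176 [x] (7,7)
    t=1.5529 [x] (8,7) — stop
  → r_1 = 1.5529
beam 2: φ=90°, α=105°
  cosα=-0.2588 sinα=0.9659 | (6,7) | tMaxX 1.9319 tMaxY 0.4659 | tΔX 3.8637 tΔY 1.0353
    t=0.4659 [y] (6,8) — stop
  → r_2 = 0.4659
beam 3: φ=180°, α=195°
  cosα=-0.9659 sinα=-0.2588 | (6,7) | tMaxX 0.5176 tMaxY 2.1250 | tΔX 1.0353 tΔY 3.8637
    t=0.5176 [x] (5,7) — stop
  → r_3 = 0.5176
beam 4: φ=270°, α=285°
  cosα=0.2588 sinα=-0.9659 | (6,7) | tMaxX 1.9319 tMaxY 0.5694 | tΔX 3.8637 tΔY 1.0353
    t=0.5694 [y] (6,6)
    t=1.6047 [y] (6,5)
    t=1.9319 [x] (7,5)
    t=2.6400 [y] (7,4)
    t=3.6752 [y] (7,3)
    t=4.7105 [y] (7,2)
    t=5.7458 [y] (7,1)
    t=5.7956 [x] (8,1) — stop
  → r_4 = 5.7956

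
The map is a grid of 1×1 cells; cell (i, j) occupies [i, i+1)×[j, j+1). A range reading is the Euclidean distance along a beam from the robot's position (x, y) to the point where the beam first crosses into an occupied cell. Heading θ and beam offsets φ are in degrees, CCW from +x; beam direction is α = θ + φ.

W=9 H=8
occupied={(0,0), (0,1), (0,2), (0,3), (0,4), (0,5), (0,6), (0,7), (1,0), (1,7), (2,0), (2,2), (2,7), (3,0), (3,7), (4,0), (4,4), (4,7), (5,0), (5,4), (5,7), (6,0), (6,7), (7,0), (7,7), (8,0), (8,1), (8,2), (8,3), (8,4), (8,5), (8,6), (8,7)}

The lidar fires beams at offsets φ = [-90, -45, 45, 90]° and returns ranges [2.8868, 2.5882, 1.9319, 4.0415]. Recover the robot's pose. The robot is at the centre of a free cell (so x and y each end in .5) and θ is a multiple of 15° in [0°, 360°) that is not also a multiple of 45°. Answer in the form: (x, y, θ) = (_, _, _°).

(x, y, θ) = (3.5, 4.5, 210°)

Enumerate (i+0.5, j+0.5, θ) over the 39 free cells and 16 admissible headings. For each, cast all 4 beams and compare to the given ranges.
  (6.5, 3.5, 255°): beam 1 = 1.9319 ≠ 2.8868 ✗
  (5.5, 3.5, 255°): beam 1 = 4.6587 ≠ 2.8868 ✗
  (7.5, 6.5, 285°): beam 1 = 6.7293 ≠ 2.8868 ✗
  (5.5, 6.5, 330°): beam 1 = 1.7321 ≠ 2.8868 ✗
  (7.5, 5.5, 15°): beam 1 = 1.9319 ≠ 2.8868 ✗
  …
  (3.5, 4.5, 210°): r_1=2.8868, r_2=2.5882, r_3=1.9319, r_4=4.0415 — all match ✓
Unique over the lattice → pose = (3.5, 4.5, 210°).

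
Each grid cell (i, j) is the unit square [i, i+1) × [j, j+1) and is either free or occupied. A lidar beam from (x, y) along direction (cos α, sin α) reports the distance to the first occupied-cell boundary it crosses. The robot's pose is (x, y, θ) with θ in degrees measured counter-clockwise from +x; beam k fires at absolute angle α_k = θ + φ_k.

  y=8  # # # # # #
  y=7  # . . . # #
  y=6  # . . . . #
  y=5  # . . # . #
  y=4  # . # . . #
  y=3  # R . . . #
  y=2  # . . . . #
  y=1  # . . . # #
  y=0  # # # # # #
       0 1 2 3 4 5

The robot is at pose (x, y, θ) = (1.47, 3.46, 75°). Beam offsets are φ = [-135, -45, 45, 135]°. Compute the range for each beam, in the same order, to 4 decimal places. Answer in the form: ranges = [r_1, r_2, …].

beam 1: φ=-135°, α=300°
  direction (0.5000, -0.8660); cell (1,3); t to first gridline: x 1.0600, y 0.5312 (then +2.0000 / +1.1547)
    (1,2) via y @ 0.5312
    (2,2) via x @ 1.0600
    (2,1) via y @ 1.6859
    (2,0) via y @ 2.8406  # hit
  → r_1 = 2.8406
beam 2: φ=-45°, α=30°
  direction (0.8660, 0.5000); cell (1,3); t to first gridline: x 0.6120, y 1.0800 (then +1.1547 / +2.0000)
    (2,3) via x @ 0.6120
    (2,4) via y @ 1.0800  # hit
  → r_2 = 1.0800
beam 3: φ=45°, α=120°
  direction (-0.5000, 0.8660); cell (1,3); t to first gridline: x 0.9400, y 0.6235 (then +2.0000 / +1.1547)
    (1,4) via y @ 0.6235
    (0,4) via x @ 0.9400  # hit
  → r_3 = 0.9400
beam 4: φ=135°, α=210°
  direction (-0.8660, -0.5000); cell (1,3); t to first gridline: x 0.5427, y 0.9200 (then +1.1547 / +2.0000)
    (0,3) via x @ 0.5427  # hit
  → r_4 = 0.5427

ranges = [2.8406, 1.0800, 0.9400, 0.5427]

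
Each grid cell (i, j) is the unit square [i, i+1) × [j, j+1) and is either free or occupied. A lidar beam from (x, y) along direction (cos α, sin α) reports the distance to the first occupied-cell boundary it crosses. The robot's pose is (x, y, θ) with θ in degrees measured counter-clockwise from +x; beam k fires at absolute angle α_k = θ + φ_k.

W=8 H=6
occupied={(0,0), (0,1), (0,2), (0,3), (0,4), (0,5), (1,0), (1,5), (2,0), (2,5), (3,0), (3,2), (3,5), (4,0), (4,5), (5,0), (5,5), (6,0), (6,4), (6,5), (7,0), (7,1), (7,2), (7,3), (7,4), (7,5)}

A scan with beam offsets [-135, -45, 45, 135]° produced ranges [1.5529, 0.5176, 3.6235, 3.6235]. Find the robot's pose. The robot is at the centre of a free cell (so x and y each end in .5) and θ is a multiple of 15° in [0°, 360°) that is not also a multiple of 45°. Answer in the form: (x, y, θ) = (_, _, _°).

(x, y, θ) = (4.5, 4.5, 150°)

The pose lattice has 22·16 = 352 candidates. Test each by forward raycasting.
  (2.5, 3.5, 30°): beam 1 = 2.5882 ≠ 1.5529 ✗
  (6.5, 3.5, 345°): beam 1 = 2.8868 ≠ 1.5529 ✗
  (5.5, 2.5, 195°): beam 1 = 1.7321 ≠ 1.5529 ✗
  (4.5, 1.5, 75°): beam 1 = 0.5774 ≠ 1.5529 ✗
  (6.5, 1.5, 330°): beam 1 = 1.9319 ≠ 1.5529 ✗
  …
  (4.5, 4.5, 150°): r_1=1.5529, r_2=0.5176, r_3=3.6235, r_4=3.6235 — all match ✓
No second candidate reproduces the full scan.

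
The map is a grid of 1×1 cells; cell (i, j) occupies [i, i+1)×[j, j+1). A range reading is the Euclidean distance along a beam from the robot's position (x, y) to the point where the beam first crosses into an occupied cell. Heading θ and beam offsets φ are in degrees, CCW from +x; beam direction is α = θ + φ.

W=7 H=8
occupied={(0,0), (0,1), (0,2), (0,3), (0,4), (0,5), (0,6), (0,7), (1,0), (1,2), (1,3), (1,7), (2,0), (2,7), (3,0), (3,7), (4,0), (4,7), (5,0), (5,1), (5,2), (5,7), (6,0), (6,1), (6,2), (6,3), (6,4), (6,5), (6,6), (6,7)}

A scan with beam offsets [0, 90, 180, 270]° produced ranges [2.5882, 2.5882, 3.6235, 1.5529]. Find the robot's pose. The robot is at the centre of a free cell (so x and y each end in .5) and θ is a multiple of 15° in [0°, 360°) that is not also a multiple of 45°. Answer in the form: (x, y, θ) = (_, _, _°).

(x, y, θ) = (3.5, 3.5, 285°)

The pose lattice has 26·16 = 416 candidates. Test each by forward raycasting.
  (4.5, 6.5, 75°): beam 1 = 0.5176 ≠ 2.5882 ✗
  (5.5, 4.5, 345°): beam 1 = 0.5176 ≠ 2.5882 ✗
  (3.5, 5.5, 165°): beam 2 = 4.6587 ≠ 2.5882 ✗
  (5.5, 3.5, 240°): beam 1 = 0.5774 ≠ 2.5882 ✗
  …
  (3.5, 3.5, 285°): r_1=2.5882, r_2=2.5882, r_3=3.6235, r_4=1.5529 — all match ✓
Unique over the lattice → pose = (3.5, 3.5, 285°).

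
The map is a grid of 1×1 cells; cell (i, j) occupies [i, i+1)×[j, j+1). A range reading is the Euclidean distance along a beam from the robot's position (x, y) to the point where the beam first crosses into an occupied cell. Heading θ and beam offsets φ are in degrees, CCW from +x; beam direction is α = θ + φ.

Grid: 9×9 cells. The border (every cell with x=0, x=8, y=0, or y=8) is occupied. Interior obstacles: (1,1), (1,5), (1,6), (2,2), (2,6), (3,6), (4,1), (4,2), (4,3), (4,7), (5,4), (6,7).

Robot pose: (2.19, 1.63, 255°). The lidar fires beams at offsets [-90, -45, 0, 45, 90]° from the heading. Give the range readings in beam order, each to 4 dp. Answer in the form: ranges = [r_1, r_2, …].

ranges = [0.1967, 0.2194, 0.6522, 0.7275, 1.8738]

beam 1: φ=-90°, α=165°
  direction (-0.9659, 0.2588); cell (2,1); t to first gridline: x 0.1967, y 1.4296 (then +1.0353 / +3.8637)
    (1,1) via x @ 0.1967  # hit
  → r_1 = 0.1967
beam 2: φ=-45°, α=210°
  direction (-0.8660, -0.5000); cell (2,1); t to first gridline: x 0.2194, y 1.2600 (then +1.1547 / +2.0000)
    (1,1) via x @ 0.2194  # hit
  → r_2 = 0.2194
beam 3: φ=0°, α=255°
  direction (-0.2588, -0.9659); cell (2,1); t to first gridline: x 0.7341, y 0.6522 (then +3.8637 / +1.0353)
    (2,0) via y @ 0.6522  # hit
  → r_3 = 0.6522
beam 4: φ=45°, α=300°
  direction (0.5000, -0.8660); cell (2,1); t to first gridline: x 1.6200, y 0.7275 (then +2.0000 / +1.1547)
    (2,0) via y @ 0.7275  # hit
  → r_4 = 0.7275
beam 5: φ=90°, α=345°
  direction (0.9659, -0.2588); cell (2,1); t to first gridline: x 0.8386, y 2.4341 (then +1.0353 / +3.8637)
    (3,1) via x @ 0.8386
    (4,1) via x @ 1.8738  # hit
  → r_5 = 1.8738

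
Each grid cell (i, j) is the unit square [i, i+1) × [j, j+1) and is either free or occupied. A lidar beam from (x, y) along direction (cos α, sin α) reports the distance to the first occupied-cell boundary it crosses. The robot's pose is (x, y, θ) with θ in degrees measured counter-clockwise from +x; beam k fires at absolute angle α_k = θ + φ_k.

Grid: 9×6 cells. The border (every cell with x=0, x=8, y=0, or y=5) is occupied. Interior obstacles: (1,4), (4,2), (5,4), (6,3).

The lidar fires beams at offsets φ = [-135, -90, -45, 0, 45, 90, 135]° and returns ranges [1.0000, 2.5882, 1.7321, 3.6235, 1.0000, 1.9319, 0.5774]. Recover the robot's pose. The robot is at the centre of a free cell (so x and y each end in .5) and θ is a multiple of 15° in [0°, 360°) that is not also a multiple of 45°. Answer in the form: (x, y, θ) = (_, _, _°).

The pose lattice has 24·16 = 384 candidates. Test each by forward raycasting.
  (2.5, 4.5, 165°): beam 2 = 0.5176 ≠ 2.5882 ✗
  (2.5, 1.5, 150°): beam 1 = 1.9319 ≠ 1.0000 ✗
  (2.5, 2.5, 210°): beam 1 = 2.5882 ≠ 1.0000 ✗
  (1.5, 1.5, 120°): beam 1 = 1.9319 ≠ 1.0000 ✗
  (3.5, 2.5, 30°): beam 1 = 1.5529 ≠ 1.0000 ✗
  …
  (5.5, 1.5, 105°): r_1=1.0000, r_2=2.5882, r_3=1.7321, r_4=3.6235, r_5=1.0000, r_6=1.9319, r_7=0.5774 — all match ✓
No second candidate reproduces the full scan.

(x, y, θ) = (5.5, 1.5, 105°)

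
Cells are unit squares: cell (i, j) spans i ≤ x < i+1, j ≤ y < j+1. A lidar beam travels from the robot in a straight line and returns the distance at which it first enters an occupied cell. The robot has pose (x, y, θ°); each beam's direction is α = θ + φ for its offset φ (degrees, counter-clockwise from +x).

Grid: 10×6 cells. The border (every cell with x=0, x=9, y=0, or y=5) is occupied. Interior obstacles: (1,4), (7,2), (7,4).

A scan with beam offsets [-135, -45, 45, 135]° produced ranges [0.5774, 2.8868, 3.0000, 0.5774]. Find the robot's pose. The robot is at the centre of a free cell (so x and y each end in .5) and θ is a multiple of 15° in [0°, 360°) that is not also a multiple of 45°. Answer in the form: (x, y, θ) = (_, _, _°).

(x, y, θ) = (1.5, 3.5, 345°)

The pose lattice has 29·16 = 464 candidates. Test each by forward raycasting.
  (5.5, 4.5, 105°): beam 1 = 4.0415 ≠ 0.5774 ✗
  (5.5, 2.5, 15°): beam 1 = 1.7321 ≠ 0.5774 ✗
  (4.5, 3.5, 105°): beam 1 = 2.8868 ≠ 0.5774 ✗
  (8.5, 1.5, 30°): beam 1 = 0.5176 ≠ 0.5774 ✗
  …
  (1.5, 3.5, 345°): r_1=0.5774, r_2=2.8868, r_3=3.0000, r_4=0.5774 — all match ✓
Only this pose fits every beam.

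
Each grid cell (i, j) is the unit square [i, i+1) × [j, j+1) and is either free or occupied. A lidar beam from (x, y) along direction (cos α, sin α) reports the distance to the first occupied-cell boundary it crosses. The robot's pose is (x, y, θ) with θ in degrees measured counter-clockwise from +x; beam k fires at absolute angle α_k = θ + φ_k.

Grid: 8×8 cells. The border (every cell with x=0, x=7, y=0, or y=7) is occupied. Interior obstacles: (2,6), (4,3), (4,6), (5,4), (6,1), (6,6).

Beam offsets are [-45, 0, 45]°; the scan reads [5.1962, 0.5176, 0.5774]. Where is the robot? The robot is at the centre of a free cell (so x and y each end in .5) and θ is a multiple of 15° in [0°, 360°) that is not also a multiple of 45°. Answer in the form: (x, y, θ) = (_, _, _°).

(x, y, θ) = (5.5, 5.5, 255°)

The pose lattice has 30·16 = 480 candidates. Test each by forward raycasting.
  (5.5, 3.5, 285°): beam 1 = 2.8868 ≠ 5.1962 ✗
  (3.5, 5.5, 150°): beam 1 = 1.5529 ≠ 5.1962 ✗
  (3.5, 3.5, 210°): beam 1 = 2.5882 ≠ 5.1962 ✗
  (3.5, 2.5, 75°): beam 1 = 1.0000 ≠ 5.1962 ✗
  …
  (5.5, 5.5, 255°): r_1=5.1962, r_2=0.5176, r_3=0.5774 — all match ✓
No second candidate reproduces the full scan.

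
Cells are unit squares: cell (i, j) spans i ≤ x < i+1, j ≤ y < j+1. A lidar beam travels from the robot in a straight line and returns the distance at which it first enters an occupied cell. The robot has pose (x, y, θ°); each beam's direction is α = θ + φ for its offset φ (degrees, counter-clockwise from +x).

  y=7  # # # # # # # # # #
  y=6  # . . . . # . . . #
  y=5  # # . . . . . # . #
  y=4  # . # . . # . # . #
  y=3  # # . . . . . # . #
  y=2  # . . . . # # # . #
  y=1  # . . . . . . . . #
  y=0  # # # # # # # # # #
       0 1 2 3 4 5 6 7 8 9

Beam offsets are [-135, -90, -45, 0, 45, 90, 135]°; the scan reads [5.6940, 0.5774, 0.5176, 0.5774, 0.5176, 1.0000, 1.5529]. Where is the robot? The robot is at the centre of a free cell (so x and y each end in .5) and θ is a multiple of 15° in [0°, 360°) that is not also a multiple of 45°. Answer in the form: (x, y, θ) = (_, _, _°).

(x, y, θ) = (1.5, 2.5, 150°)

The pose lattice has 37·16 = 592 candidates. Test each by forward raycasting.
  (1.5, 4.5, 345°): beam 1 = 0.5774 ≠ 5.6940 ✗
  (4.5, 3.5, 75°): beam 1 = 1.0000 ≠ 5.6940 ✗
  (3.5, 2.5, 285°): beam 1 = 1.7321 ≠ 5.6940 ✗
  (1.5, 6.5, 150°): beam 1 = 1.9319 ≠ 5.6940 ✗
  (8.5, 5.5, 120°): beam 1 = 0.5176 ≠ 5.6940 ✗
  …
  (1.5, 2.5, 150°): r_1=5.6940, r_2=0.5774, r_3=0.5176, r_4=0.5774, r_5=0.5176, r_6=1.0000, r_7=1.5529 — all match ✓
Only this pose fits every beam.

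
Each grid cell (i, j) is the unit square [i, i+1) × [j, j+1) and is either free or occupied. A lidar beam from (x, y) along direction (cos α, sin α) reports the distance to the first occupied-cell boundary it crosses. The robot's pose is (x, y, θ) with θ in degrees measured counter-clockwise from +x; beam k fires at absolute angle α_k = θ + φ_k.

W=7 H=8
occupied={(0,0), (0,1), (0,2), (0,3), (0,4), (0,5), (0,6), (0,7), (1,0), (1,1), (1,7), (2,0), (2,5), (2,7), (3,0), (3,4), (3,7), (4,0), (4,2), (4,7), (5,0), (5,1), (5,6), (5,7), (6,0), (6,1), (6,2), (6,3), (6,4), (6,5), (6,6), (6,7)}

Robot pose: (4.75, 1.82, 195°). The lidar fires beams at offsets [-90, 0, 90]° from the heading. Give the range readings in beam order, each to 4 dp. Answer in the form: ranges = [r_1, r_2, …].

ranges = [0.1863, 2.8470, 0.8489]

beam 1: φ=-90°, α=105°
  dir = (cos 105°, sin 105°) = (-0.2588, 0.9659); from cell (4,1)
  next x-line at t=2.8978, next y-line at t=0.1863; Δt_x=3.8637, Δt_y=1.0353
    y: enter (4,2) at t=0.1863 ← occupied
  → r_1 = 0.1863
beam 2: φ=0°, α=195°
  dir = (cos 195°, sin 195°) = (-0.9659, -0.2588); from cell (4,1)
  next x-line at t=0.7765, next y-line at t=3.1682; Δt_x=1.0353, Δt_y=3.8637
    x: enter (3,1) at t=0.7765
    x: enter (2,1) at t=1.8117
    x: enter (1,1) at t=2.8470 ← occupied
  → r_2 = 2.8470
beam 3: φ=90°, α=285°
  dir = (cos 285°, sin 285°) = (0.2588, -0.9659); from cell (4,1)
  next x-line at t=0.9659, next y-line at t=0.8489; Δt_x=3.8637, Δt_y=1.0353
    y: enter (4,0) at t=0.8489 ← occupied
  → r_3 = 0.8489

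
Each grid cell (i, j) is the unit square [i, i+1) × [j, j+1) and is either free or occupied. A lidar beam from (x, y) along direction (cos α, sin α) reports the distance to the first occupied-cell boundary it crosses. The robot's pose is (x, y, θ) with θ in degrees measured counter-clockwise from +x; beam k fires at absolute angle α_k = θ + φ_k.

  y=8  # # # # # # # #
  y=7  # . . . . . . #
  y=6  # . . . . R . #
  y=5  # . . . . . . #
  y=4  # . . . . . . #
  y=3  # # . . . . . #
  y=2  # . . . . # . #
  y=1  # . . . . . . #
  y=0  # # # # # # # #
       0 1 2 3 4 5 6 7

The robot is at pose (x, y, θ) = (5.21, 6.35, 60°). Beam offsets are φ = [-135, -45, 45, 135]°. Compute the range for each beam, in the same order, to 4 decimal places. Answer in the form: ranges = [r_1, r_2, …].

beam 1: φ=-135°, α=285°
  direction (0.2588, -0.9659); cell (5,6); t to first gridline: x 3.0523, y 0.3623 (then +3.8637 / +1.0353)
    (5,5) via y @ 0.3623
    (5,4) via y @ 1.3976
    (5,3) via y @ 2.4329
    (6,3) via x @ 3.0523
    (6,2) via y @ 3.4682
    (6,1) via y @ 4.5035
    (6,0) via y @ 5.5387  # hit
  → r_1 = 5.5387
beam 2: φ=-45°, α=15°
  direction (0.9659, 0.2588); cell (5,6); t to first gridline: x 0.8179, y 2.5114 (then +1.0353 / +3.8637)
    (6,6) via x @ 0.8179
    (7,6) via x @ 1.8531  # hit
  → r_2 = 1.8531
beam 3: φ=45°, α=105°
  direction (-0.2588, 0.9659); cell (5,6); t to first gridline: x 0.8114, y 0.6729 (then +3.8637 / +1.0353)
    (5,7) via y @ 0.6729
    (4,7) via x @ 0.8114
    (4,8) via y @ 1.7082  # hit
  → r_3 = 1.7082
beam 4: φ=135°, α=195°
  direction (-0.9659, -0.2588); cell (5,6); t to first gridline: x 0.2174, y 1.3523 (then +1.0353 / +3.8637)
    (4,6) via x @ 0.2174
    (3,6) via x @ 1.2527
    (3,5) via y @ 1.3523
    (2,5) via x @ 2.2880
    (1,5) via x @ 3.3232
    (0,5) via x @ 4.3585  # hit
  → r_4 = 4.3585

ranges = [5.5387, 1.8531, 1.7082, 4.3585]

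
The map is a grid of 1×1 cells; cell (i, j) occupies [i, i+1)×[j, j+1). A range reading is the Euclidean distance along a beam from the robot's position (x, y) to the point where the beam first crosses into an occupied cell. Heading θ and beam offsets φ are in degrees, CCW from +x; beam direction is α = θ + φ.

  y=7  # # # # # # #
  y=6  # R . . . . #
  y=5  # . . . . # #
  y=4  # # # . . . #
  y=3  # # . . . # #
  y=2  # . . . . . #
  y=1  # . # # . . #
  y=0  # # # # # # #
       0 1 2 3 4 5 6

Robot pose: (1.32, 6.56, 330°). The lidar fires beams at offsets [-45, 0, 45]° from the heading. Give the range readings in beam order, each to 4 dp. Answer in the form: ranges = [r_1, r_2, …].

ranges = [1.6150, 5.1200, 1.7000]

beam 1: φ=-45°, α=285°
  dir = (cos 285°, sin 285°) = (0.2588, -0.9659); from cell (1,6)
  next x-line at t=2.6273, next y-line at t=0.5798; Δt_x=3.8637, Δt_y=1.0353
    y: enter (1,5) at t=0.5798
    y: enter (1,4) at t=1.6150 ← occupied
  → r_1 = 1.6150
beam 2: φ=0°, α=330°
  dir = (cos 330°, sin 330°) = (0.8660, -0.5000); from cell (1,6)
  next x-line at t=0.7852, next y-line at t=1.1200; Δt_x=1.1547, Δt_y=2.0000
    x: enter (2,6) at t=0.7852
    y: enter (2,5) at t=1.1200
    x: enter (3,5) at t=1.9399
    x: enter (4,5) at t=3.0946
    y: enter (4,4) at t=3.1200
    x: enter (5,4) at t=4.2493
    y: enter (5,3) at t=5.1200 ← occupied
  → r_2 = 5.1200
beam 3: φ=45°, α=15°
  dir = (cos 15°, sin 15°) = (0.9659, 0.2588); from cell (1,6)
  next x-line at t=0.7040, next y-line at t=1.7000; Δt_x=1.0353, Δt_y=3.8637
    x: enter (2,6) at t=0.7040
    y: enter (2,7) at t=1.7000 ← occupied
  → r_3 = 1.7000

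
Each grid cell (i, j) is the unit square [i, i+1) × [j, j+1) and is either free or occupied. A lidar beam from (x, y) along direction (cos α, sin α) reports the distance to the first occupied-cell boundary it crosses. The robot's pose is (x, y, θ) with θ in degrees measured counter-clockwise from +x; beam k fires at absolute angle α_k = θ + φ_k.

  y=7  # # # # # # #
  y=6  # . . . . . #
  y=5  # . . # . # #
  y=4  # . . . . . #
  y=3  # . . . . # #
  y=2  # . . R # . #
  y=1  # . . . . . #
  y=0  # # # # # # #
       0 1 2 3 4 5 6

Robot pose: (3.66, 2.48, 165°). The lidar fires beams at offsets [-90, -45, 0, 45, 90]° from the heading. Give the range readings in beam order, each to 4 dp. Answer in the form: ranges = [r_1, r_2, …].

beam 1: φ=-90°, α=75°
  dir = (cos 75°, sin 75°) = (0.2588, 0.9659); from cell (3,2)
  next x-line at t=1.3137, next y-line at t=0.5383; Δt_x=3.8637, Δt_y=1.0353
    y: enter (3,3) at t=0.5383
    x: enter (4,3) at t=1.3137
    y: enter (4,4) at t=1.5736
    y: enter (4,5) at t=2.6089
    y: enter (4,6) at t=3.6442
    y: enter (4,7) at t=4.6794 ← occupied
  → r_1 = 4.6794
beam 2: φ=-45°, α=120°
  dir = (cos 120°, sin 120°) = (-0.5000, 0.8660); from cell (3,2)
  next x-line at t=1.3200, next y-line at t=0.6004; Δt_x=2.0000, Δt_y=1.1547
    y: enter (3,3) at t=0.6004
    x: enter (2,3) at t=1.3200
    y: enter (2,4) at t=1.7551
    y: enter (2,5) at t=2.9098
    x: enter (1,5) at t=3.3200
    y: enter (1,6) at t=4.0645
    y: enter (1,7) at t=5.2192 ← occupied
  → r_2 = 5.2192
beam 3: φ=0°, α=165°
  dir = (cos 165°, sin 165°) = (-0.9659, 0.2588); from cell (3,2)
  next x-line at t=0.6833, next y-line at t=2.0091; Δt_x=1.0353, Δt_y=3.8637
    x: enter (2,2) at t=0.6833
    x: enter (1,2) at t=1.7186
    y: enter (1,3) at t=2.0091
    x: enter (0,3) at t=2.7538 ← occupied
  → r_3 = 2.7538
beam 4: φ=45°, α=210°
  dir = (cos 210°, sin 210°) = (-0.8660, -0.5000); from cell (3,2)
  next x-line at t=0.7621, next y-line at t=0.9600; Δt_x=1.1547, Δt_y=2.0000
    x: enter (2,2) at t=0.7621
    y: enter (2,1) at t=0.9600
    x: enter (1,1) at t=1.9168
    y: enter (1,0) at t=2.9600 ← occupied
  → r_4 = 2.9600
beam 5: φ=90°, α=255°
  dir = (cos 255°, sin 255°) = (-0.2588, -0.9659); from cell (3,2)
  next x-line at t=2.5500, next y-line at t=0.4969; Δt_x=3.8637, Δt_y=1.0353
    y: enter (3,1) at t=0.4969
    y: enter (3,0) at t=1.5322 ← occupied
  → r_5 = 1.5322

ranges = [4.6794, 5.2192, 2.7538, 2.9600, 1.5322]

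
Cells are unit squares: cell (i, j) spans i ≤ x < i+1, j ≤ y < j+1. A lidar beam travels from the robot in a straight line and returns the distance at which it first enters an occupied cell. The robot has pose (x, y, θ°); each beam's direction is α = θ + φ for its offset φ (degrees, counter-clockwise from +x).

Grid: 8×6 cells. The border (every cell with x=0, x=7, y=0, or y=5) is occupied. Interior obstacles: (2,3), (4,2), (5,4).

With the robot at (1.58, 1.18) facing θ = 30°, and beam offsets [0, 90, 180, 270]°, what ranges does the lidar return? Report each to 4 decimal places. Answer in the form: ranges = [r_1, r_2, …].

beam 1: φ=0°, α=30°
  direction (0.8660, 0.5000); cell (1,1); t to first gridline: x 0.4850, y 1.6400 (then +1.1547 / +2.0000)
    (2,1) via x @ 0.4850
    (3,1) via x @ 1.6397
    (3,2) via y @ 1.6400
    (4,2) via x @ 2.7944  # hit
  → r_1 = 2.7944
beam 2: φ=90°, α=120°
  direction (-0.5000, 0.8660); cell (1,1); t to first gridline: x 1.1600, y 0.9469 (then +2.0000 / +1.1547)
    (1,2) via y @ 0.9469
    (0,2) via x @ 1.1600  # hit
  → r_2 = 1.1600
beam 3: φ=180°, α=210°
  direction (-0.8660, -0.5000); cell (1,1); t to first gridline: x 0.6697, y 0.3600 (then +1.1547 / +2.0000)
    (1,0) via y @ 0.3600  # hit
  → r_3 = 0.3600
beam 4: φ=270°, α=300°
  direction (0.5000, -0.8660); cell (1,1); t to first gridline: x 0.8400, y 0.2078 (then +2.0000 / +1.1547)
    (1,0) via y @ 0.2078  # hit
  → r_4 = 0.2078

ranges = [2.7944, 1.1600, 0.3600, 0.2078]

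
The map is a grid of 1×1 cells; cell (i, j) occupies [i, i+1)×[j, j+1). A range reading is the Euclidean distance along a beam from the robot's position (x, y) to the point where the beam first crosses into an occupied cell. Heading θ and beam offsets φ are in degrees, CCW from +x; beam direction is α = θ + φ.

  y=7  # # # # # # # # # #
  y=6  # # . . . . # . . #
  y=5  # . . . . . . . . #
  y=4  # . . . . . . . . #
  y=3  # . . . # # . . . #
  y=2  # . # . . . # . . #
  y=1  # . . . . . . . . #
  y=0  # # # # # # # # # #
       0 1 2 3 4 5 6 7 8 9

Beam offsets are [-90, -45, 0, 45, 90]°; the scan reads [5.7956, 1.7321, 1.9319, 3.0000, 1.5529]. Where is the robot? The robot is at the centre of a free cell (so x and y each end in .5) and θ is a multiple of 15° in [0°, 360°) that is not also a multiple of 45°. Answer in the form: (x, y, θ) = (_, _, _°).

Candidates: 42 free-cell centres × 16 headings = 672 poses. Raycast each; keep the one whose scan matches to 4 dp.
  (2.5, 5.5, 75°): beam 1 = 6.7293 ≠ 5.7956 ✗
  (3.5, 4.5, 330°): beam 1 = 1.7321 ≠ 5.7956 ✗
  (5.5, 1.5, 150°): beam 1 = 1.0000 ≠ 5.7956 ✗
  (4.5, 2.5, 150°): beam 1 = 0.5774 ≠ 5.7956 ✗
  …
  (7.5, 4.5, 255°): r_1=5.7956, r_2=1.7321, r_3=1.9319, r_4=3.0000, r_5=1.5529 — all match ✓
No second candidate reproduces the full scan.

(x, y, θ) = (7.5, 4.5, 255°)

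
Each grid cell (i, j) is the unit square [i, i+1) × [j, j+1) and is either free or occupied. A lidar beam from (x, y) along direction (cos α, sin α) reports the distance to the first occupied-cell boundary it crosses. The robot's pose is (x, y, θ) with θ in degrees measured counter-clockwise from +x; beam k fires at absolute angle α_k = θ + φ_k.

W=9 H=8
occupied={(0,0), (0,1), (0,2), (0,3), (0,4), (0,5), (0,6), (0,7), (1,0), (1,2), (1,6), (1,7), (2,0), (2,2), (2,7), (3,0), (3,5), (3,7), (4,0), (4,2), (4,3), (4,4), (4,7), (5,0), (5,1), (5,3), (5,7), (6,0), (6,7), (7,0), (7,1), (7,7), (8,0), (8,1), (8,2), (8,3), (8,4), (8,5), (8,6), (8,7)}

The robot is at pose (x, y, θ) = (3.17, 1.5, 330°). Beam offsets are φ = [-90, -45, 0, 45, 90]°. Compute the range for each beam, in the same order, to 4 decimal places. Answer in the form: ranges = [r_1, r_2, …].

ranges = [0.5774, 0.5176, 1.0000, 1.8946, 1.6600]

beam 1: φ=-90°, α=240°
  dir = (cos 240°, sin 240°) = (-0.5000, -0.8660); from cell (3,1)
  next x-line at t=0.3400, next y-line at t=0.5774; Δt_x=2.0000, Δt_y=1.1547
    x: enter (2,1) at t=0.3400
    y: enter (2,0) at t=0.5774 ← occupied
  → r_1 = 0.5774
beam 2: φ=-45°, α=285°
  dir = (cos 285°, sin 285°) = (0.2588, -0.9659); from cell (3,1)
  next x-line at t=3.2069, next y-line at t=0.5176; Δt_x=3.8637, Δt_y=1.0353
    y: enter (3,0) at t=0.5176 ← occupied
  → r_2 = 0.5176
beam 3: φ=0°, α=330°
  dir = (cos 330°, sin 330°) = (0.8660, -0.5000); from cell (3,1)
  next x-line at t=0.9584, next y-line at t=1.0000; Δt_x=1.1547, Δt_y=2.0000
    x: enter (4,1) at t=0.9584
    y: enter (4,0) at t=1.0000 ← occupied
  → r_3 = 1.0000
beam 4: φ=45°, α=15°
  dir = (cos 15°, sin 15°) = (0.9659, 0.2588); from cell (3,1)
  next x-line at t=0.8593, next y-line at t=1.9319; Δt_x=1.0353, Δt_y=3.8637
    x: enter (4,1) at t=0.8593
    x: enter (5,1) at t=1.8946 ← occupied
  → r_4 = 1.8946
beam 5: φ=90°, α=60°
  dir = (cos 60°, sin 60°) = (0.5000, 0.8660); from cell (3,1)
  next x-line at t=1.6600, next y-line at t=0.5774; Δt_x=2.0000, Δt_y=1.1547
    y: enter (3,2) at t=0.5774
    x: enter (4,2) at t=1.6600 ← occupied
  → r_5 = 1.6600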